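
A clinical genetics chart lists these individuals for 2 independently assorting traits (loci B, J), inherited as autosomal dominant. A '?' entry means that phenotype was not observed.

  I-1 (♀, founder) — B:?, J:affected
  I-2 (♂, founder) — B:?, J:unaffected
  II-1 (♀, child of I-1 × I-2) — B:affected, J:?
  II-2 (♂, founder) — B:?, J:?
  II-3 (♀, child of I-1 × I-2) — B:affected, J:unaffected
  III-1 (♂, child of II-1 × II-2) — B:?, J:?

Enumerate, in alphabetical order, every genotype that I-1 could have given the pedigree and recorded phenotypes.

I-1 ∈ {BB Jj, Bb Jj, bb Jj}

B/I-1 ? ·: bb|Bb|BB
B/I-2 ? ·: bb|Bb|BB
B/II-1 aff I-1×I-2: Bb|BB
B/II-2 ? ·: bb|Bb|BB
B/II-3 aff I-1×I-2: Bb|BB
B/III-1 ? II-1×II-2: bb|Bb|BB
⇒ B over [I-1,I-2,II-1,II-2,II-3,III-1]: 98 consistent
J/I-1 aff ·: Jj
J/I-2 un ·: jj
J/II-1 ? I-1×I-2: jj|Jj
J/II-2 ? ·: jj|Jj|JJ
J/II-3 un I-1×I-2: jj
J/III-1 ? II-1×II-2: jj|Jj|JJ
⇒ J over [I-1,I-2,II-1,II-2,II-3,III-1]: 11 consistent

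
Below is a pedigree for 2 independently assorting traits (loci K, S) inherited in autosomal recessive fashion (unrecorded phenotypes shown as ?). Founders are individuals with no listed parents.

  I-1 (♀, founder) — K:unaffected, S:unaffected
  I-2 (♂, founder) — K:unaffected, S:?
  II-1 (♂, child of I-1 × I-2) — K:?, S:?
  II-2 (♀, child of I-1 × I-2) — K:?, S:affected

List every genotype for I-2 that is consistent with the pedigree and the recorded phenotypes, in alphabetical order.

K/I-1 un ·: KK|Kk
K/I-2 un ·: KK|Kk
K/II-1 ? I-1×I-2: KK|Kk|kk
K/II-2 ? I-1×I-2: KK|Kk|kk
⇒ K over [I-1,I-2,II-1,II-2]: 18 consistent
S/I-1 un ·: Ss
S/I-2 ? ·: Ss|ss
S/II-1 ? I-1×I-2: SS|Ss|ss
S/II-2 aff I-1×I-2: ss
⇒ S over [I-1,I-2,II-1,II-2]: 5 consistent

I-2 ∈ {KK Ss, KK ss, Kk Ss, Kk ss}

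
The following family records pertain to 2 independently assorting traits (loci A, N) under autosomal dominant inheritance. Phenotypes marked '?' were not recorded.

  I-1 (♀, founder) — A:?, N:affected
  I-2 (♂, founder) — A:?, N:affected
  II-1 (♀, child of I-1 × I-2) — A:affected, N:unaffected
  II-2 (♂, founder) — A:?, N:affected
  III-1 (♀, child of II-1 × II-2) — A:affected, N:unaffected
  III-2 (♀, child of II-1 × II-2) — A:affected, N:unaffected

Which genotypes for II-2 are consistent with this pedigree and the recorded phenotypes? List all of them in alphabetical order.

A/I-1 ? ·: aa|Aa|AA
A/I-2 ? ·: aa|Aa|AA
A/II-1 aff I-1×I-2: Aa|AA
A/II-2 ? ·: aa|Aa|AA
A/III-1 aff II-1×II-2: Aa|AA
A/III-2 aff II-1×II-2: Aa|AA
⇒ A over [I-1,I-2,II-1,II-2,III-1,III-2]: 87 consistent
N/I-1 aff ·: Nn
N/I-2 aff ·: Nn
N/II-1 un I-1×I-2: nn
N/II-2 aff ·: Nn
N/III-1 un II-1×II-2: nn
N/III-2 un II-1×II-2: nn
⇒ N over [I-1,I-2,II-1,II-2,III-1,III-2]: 1 consistent

II-2 ∈ {AA Nn, Aa Nn, aa Nn}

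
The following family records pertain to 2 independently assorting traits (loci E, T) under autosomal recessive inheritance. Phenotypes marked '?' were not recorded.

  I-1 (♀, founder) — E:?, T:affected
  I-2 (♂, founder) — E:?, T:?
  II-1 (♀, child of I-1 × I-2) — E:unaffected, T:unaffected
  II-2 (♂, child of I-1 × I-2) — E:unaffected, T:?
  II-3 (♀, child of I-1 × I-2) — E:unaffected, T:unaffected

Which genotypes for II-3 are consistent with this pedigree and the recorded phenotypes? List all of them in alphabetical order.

E/I-1 ? ·: EE|Ee|ee
E/I-2 ? ·: EE|Ee|ee
E/II-1 un I-1×I-2: EE|Ee
E/II-2 un I-1×I-2: EE|Ee
E/II-3 un I-1×I-2: EE|Ee
⇒ E over [I-1,I-2,II-1,II-2,II-3]: 29 consistent
T/I-1 aff ·: tt
T/I-2 ? ·: TT|Tt
T/II-1 un I-1×I-2: Tt
T/II-2 ? I-1×I-2: Tt|tt
T/II-3 un I-1×I-2: Tt
⇒ T over [I-1,I-2,II-1,II-2,II-3]: 3 consistent

II-3 ∈ {EE Tt, Ee Tt}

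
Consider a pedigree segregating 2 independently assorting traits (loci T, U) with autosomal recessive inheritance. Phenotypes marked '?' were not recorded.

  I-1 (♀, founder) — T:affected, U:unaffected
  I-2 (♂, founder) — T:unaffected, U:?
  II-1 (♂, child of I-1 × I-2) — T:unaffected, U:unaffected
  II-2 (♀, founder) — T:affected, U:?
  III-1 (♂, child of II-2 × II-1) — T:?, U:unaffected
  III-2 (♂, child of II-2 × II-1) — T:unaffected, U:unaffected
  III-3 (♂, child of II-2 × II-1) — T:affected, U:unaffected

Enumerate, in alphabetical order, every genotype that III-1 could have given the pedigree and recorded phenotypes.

III-1 ∈ {Tt UU, Tt Uu, tt UU, tt Uu}

T/I-1 aff ·: tt
T/I-2 un ·: TT|Tt
T/II-1 un I-1×I-2: Tt
T/II-2 aff ·: tt
T/III-1 ? II-2×II-1: Tt|tt
T/III-2 un II-2×II-1: Tt
T/III-3 aff II-2×II-1: tt
⇒ T over [I-1,I-2,II-1,II-2,III-1,III-2,III-3]: 4 consistent
U/I-1 un ·: UU|Uu
U/I-2 ? ·: UU|Uu|uu
U/II-1 un I-1×I-2: UU|Uu
U/II-2 ? ·: UU|Uu|uu
U/III-1 un II-2×II-1: UU|Uu
U/III-2 un II-2×II-1: UU|Uu
U/III-3 un II-2×II-1: UU|Uu
⇒ U over [I-1,I-2,II-1,II-2,III-1,III-2,III-3]: 125 consistent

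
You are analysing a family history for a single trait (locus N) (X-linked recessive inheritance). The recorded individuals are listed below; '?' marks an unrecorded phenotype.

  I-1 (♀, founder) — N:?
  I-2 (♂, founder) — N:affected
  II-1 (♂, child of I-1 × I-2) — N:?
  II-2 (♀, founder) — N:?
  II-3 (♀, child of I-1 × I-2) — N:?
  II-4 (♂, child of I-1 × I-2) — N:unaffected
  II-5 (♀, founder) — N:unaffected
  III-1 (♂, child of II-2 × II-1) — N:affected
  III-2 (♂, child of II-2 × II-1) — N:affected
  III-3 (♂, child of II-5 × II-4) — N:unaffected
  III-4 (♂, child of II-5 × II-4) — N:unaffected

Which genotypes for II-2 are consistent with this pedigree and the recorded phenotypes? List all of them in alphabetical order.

N/I-1 ? ·: X^NX^N|X^NX^n
N/I-2 aff ·: X^nY
N/II-1 ? I-1×I-2: X^NY|X^nY
N/II-2 ? ·: X^NX^n|X^nX^n
N/II-3 ? I-1×I-2: X^NX^n|X^nX^n
N/II-4 un I-1×I-2: X^NY
N/II-5 un ·: X^NX^N|X^NX^n
N/III-1 aff II-2×II-1: X^nY
N/III-2 aff II-2×II-1: X^nY
N/III-3 un II-5×II-4: X^NY
N/III-4 un II-5×II-4: X^NY
⇒ N over [I-1,I-2,II-1,II-2,II-3,II-4,II-5,III-1,III-2,III-3,III-4]: 20 consistent

II-2 ∈ {X^NX^n, X^nX^n}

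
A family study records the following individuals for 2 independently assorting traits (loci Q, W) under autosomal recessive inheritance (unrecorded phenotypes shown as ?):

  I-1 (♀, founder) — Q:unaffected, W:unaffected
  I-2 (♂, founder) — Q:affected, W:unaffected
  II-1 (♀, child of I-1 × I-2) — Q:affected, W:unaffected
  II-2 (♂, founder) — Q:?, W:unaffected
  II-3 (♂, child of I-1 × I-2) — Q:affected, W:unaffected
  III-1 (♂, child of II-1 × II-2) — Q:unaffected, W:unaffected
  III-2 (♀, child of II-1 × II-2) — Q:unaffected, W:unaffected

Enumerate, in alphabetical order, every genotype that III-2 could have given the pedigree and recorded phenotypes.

III-2 ∈ {Qq WW, Qq Ww}

Q/I-1 un ·: Qq
Q/I-2 aff ·: qq
Q/II-1 aff I-1×I-2: qq
Q/II-2 ? ·: QQ|Qq
Q/II-3 aff I-1×I-2: qq
Q/III-1 un II-1×II-2: Qq
Q/III-2 un II-1×II-2: Qq
⇒ Q over [I-1,I-2,II-1,II-2,II-3,III-1,III-2]: 2 consistent
W/I-1 un ·: WW|Ww
W/I-2 un ·: WW|Ww
W/II-1 un I-1×I-2: WW|Ww
W/II-2 un ·: WW|Ww
W/II-3 un I-1×I-2: WW|Ww
W/III-1 un II-1×II-2: WW|Ww
W/III-2 un II-1×II-2: WW|Ww
⇒ W over [I-1,I-2,II-1,II-2,II-3,III-1,III-2]: 83 consistent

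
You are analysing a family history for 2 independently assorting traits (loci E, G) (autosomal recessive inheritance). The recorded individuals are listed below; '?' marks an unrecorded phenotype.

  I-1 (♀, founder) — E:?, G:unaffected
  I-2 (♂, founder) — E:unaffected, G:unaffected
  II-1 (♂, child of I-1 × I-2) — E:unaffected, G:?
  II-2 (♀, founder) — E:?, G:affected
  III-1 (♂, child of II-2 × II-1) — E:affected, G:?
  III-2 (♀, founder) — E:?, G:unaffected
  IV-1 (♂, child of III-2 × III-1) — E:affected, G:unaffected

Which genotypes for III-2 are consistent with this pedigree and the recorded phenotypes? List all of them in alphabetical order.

E/I-1 ? ·: EE|Ee|ee
E/I-2 un ·: EE|Ee
E/II-1 un I-1×I-2: Ee
E/II-2 ? ·: Ee|ee
E/III-1 aff II-2×II-1: ee
E/III-2 ? ·: Ee|ee
E/IV-1 aff III-2×III-1: ee
⇒ E over [I-1,I-2,II-1,II-2,III-1,III-2,IV-1]: 20 consistent
G/I-1 un ·: GG|Gg
G/I-2 un ·: GG|Gg
G/II-1 ? I-1×I-2: GG|Gg|gg
G/II-2 aff ·: gg
G/III-1 ? II-2×II-1: Gg|gg
G/III-2 un ·: GG|Gg
G/IV-1 un III-2×III-1: GG|Gg
⇒ G over [I-1,I-2,II-1,II-2,III-1,III-2,IV-1]: 36 consistent

III-2 ∈ {Ee GG, Ee Gg, ee GG, ee Gg}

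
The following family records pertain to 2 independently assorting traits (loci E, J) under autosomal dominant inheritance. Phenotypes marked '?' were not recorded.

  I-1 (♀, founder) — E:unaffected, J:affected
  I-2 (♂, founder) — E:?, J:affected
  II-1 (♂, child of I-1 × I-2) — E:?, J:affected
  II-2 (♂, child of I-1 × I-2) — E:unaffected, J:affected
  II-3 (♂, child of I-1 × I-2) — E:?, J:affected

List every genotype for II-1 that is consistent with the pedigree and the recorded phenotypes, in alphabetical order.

E/I-1 un ·: ee
E/I-2 ? ·: ee|Ee
E/II-1 ? I-1×I-2: ee|Ee
E/II-2 un I-1×I-2: ee
E/II-3 ? I-1×I-2: ee|Ee
⇒ E over [I-1,I-2,II-1,II-2,II-3]: 5 consistent
J/I-1 aff ·: Jj|JJ
J/I-2 aff ·: Jj|JJ
J/II-1 aff I-1×I-2: Jj|JJ
J/II-2 aff I-1×I-2: Jj|JJ
J/II-3 aff I-1×I-2: Jj|JJ
⇒ J over [I-1,I-2,II-1,II-2,II-3]: 25 consistent

II-1 ∈ {Ee JJ, Ee Jj, ee JJ, ee Jj}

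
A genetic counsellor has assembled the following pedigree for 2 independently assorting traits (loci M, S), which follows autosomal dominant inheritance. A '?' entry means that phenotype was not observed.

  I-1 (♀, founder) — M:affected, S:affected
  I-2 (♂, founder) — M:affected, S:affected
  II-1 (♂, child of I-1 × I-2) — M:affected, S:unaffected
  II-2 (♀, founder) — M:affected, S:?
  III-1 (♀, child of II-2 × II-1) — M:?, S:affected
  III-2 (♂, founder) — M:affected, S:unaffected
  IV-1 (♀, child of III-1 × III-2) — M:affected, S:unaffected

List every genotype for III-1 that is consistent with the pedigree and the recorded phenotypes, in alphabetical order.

III-1 ∈ {MM Ss, Mm Ss, mm Ss}

M/I-1 aff ·: Mm|MM
M/I-2 aff ·: Mm|MM
M/II-1 aff I-1×I-2: Mm|MM
M/II-2 aff ·: Mm|MM
M/III-1 ? II-2×II-1: mm|Mm|MM
M/III-2 aff ·: Mm|MM
M/IV-1 aff III-1×III-2: Mm|MM
⇒ M over [I-1,I-2,II-1,II-2,III-1,III-2,IV-1]: 88 consistent
S/I-1 aff ·: Ss
S/I-2 aff ·: Ss
S/II-1 un I-1×I-2: ss
S/II-2 ? ·: Ss|SS
S/III-1 aff II-2×II-1: Ss
S/III-2 un ·: ss
S/IV-1 un III-1×III-2: ss
⇒ S over [I-1,I-2,II-1,II-2,III-1,III-2,IV-1]: 2 consistent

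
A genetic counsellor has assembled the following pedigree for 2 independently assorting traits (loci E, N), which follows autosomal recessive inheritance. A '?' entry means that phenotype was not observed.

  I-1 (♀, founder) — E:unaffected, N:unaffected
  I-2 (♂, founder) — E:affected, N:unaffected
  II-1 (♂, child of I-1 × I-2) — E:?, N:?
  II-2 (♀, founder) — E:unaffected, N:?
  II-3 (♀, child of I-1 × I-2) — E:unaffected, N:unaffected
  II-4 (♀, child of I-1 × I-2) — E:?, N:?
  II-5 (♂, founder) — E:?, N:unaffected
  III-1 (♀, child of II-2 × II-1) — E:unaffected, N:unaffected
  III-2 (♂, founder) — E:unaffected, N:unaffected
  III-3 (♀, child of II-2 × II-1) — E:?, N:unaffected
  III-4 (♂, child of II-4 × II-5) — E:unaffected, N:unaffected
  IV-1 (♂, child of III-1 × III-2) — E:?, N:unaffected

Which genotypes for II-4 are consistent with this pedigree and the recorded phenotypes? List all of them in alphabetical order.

II-4 ∈ {Ee NN, Ee Nn, Ee nn, ee NN, ee Nn, ee nn}

E/I-1 un ·: EE|Ee
E/I-2 aff ·: ee
E/II-1 ? I-1×I-2: Ee|ee
E/II-2 un ·: EE|Ee
E/II-3 un I-1×I-2: Ee
E/II-4 ? I-1×I-2: Ee|ee
E/II-5 ? ·: EE|Ee|ee
E/III-1 un II-2×II-1: EE|Ee
E/III-2 un ·: EE|Ee
E/III-3 ? II-2×II-1: EE|Ee|ee
E/III-4 un II-4×II-5: EE|Ee
E/IV-1 ? III-1×III-2: EE|Ee|ee
⇒ E over [I-1,I-2,II-1,II-2,II-3,II-4,II-5,III-1,III-2,III-3,III-4,IV-1]: 585 consistent
N/I-1 un ·: NN|Nn
N/I-2 un ·: NN|Nn
N/II-1 ? I-1×I-2: NN|Nn|nn
N/II-2 ? ·: NN|Nn|nn
N/II-3 un I-1×I-2: NN|Nn
N/II-4 ? I-1×I-2: NN|Nn|nn
N/II-5 un ·: NN|Nn
N/III-1 un II-2×II-1: NN|Nn
N/III-2 un ·: NN|Nn
N/III-3 un II-2×II-1: NN|Nn
N/III-4 un II-4×II-5: NN|Nn
N/IV-1 un III-1×III-2: NN|Nn
⇒ N over [I-1,I-2,II-1,II-2,II-3,II-4,II-5,III-1,III-2,III-3,III-4,IV-1]: 2645 consistent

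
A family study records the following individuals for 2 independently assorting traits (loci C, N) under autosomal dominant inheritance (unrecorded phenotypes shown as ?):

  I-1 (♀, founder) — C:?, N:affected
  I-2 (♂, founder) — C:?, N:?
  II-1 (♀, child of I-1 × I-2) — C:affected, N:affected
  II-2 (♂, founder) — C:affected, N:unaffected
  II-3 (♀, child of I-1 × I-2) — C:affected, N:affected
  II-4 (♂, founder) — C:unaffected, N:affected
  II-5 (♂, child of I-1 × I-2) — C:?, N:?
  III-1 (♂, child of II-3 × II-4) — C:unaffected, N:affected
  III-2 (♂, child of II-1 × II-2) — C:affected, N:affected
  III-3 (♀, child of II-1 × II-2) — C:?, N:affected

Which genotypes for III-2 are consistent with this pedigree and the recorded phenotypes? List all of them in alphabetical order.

C/I-1 ? ·: cc|Cc|CC
C/I-2 ? ·: cc|Cc|CC
C/II-1 aff I-1×I-2: Cc|CC
C/II-2 aff ·: Cc|CC
C/II-3 aff I-1×I-2: Cc
C/II-4 un ·: cc
C/II-5 ? I-1×I-2: cc|Cc|CC
C/III-1 un II-3×II-4: cc
C/III-2 aff II-1×II-2: Cc|CC
C/III-3 ? II-1×II-2: cc|Cc|CC
⇒ C over [I-1,I-2,II-1,II-2,II-3,II-4,II-5,III-1,III-2,III-3]: 165 consistent
N/I-1 aff ·: Nn|NN
N/I-2 ? ·: nn|Nn|NN
N/II-1 aff I-1×I-2: Nn|NN
N/II-2 un ·: nn
N/II-3 aff I-1×I-2: Nn|NN
N/II-4 aff ·: Nn|NN
N/II-5 ? I-1×I-2: nn|Nn|NN
N/III-1 aff II-3×II-4: Nn|NN
N/III-2 aff II-1×II-2: Nn
N/III-3 aff II-1×II-2: Nn
⇒ N over [I-1,I-2,II-1,II-2,II-3,II-4,II-5,III-1,III-2,III-3]: 113 consistent

III-2 ∈ {CC Nn, Cc Nn}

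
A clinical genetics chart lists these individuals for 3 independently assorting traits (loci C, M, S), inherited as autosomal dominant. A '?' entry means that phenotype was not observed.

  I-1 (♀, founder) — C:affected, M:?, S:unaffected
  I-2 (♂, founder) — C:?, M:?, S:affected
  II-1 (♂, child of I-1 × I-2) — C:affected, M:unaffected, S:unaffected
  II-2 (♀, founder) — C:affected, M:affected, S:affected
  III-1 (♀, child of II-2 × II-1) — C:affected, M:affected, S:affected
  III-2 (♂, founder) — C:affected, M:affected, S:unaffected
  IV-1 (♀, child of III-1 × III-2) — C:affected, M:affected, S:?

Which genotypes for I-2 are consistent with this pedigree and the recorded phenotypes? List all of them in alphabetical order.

C/I-1 aff ·: Cc|CC
C/I-2 ? ·: cc|Cc|CC
C/II-1 aff I-1×I-2: Cc|CC
C/II-2 aff ·: Cc|CC
C/III-1 aff II-2×II-1: Cc|CC
C/III-2 aff ·: Cc|CC
C/IV-1 aff III-1×III-2: Cc|CC
⇒ C over [I-1,I-2,II-1,II-2,III-1,III-2,IV-1]: 110 consistent
M/I-1 ? ·: mm|Mm
M/I-2 ? ·: mm|Mm
M/II-1 un I-1×I-2: mm
M/II-2 aff ·: Mm|MM
M/III-1 aff II-2×II-1: Mm
M/III-2 aff ·: Mm|MM
M/IV-1 aff III-1×III-2: Mm|MM
⇒ M over [I-1,I-2,II-1,II-2,III-1,III-2,IV-1]: 32 consistent
S/I-1 un ·: ss
S/I-2 aff ·: Ss
S/II-1 un I-1×I-2: ss
S/II-2 aff ·: Ss|SS
S/III-1 aff II-2×II-1: Ss
S/III-2 un ·: ss
S/IV-1 ? III-1×III-2: ss|Ss
⇒ S over [I-1,I-2,II-1,II-2,III-1,III-2,IV-1]: 4 consistent

I-2 ∈ {CC Mm Ss, CC mm Ss, Cc Mm Ss, Cc mm Ss, cc Mm Ss, cc mm Ss}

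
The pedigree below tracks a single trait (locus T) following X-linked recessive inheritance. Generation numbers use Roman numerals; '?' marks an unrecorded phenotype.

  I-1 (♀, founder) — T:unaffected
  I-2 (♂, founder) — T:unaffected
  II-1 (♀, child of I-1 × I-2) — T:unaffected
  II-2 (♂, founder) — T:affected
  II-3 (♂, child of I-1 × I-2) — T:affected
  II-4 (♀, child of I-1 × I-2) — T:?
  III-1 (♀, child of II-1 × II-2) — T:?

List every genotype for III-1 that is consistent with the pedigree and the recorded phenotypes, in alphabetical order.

III-1 ∈ {X^TX^t, X^tX^t}

T/I-1 un ·: X^TX^t
T/I-2 un ·: X^TY
T/II-1 un I-1×I-2: X^TX^T|X^TX^t
T/II-2 aff ·: X^tY
T/II-3 aff I-1×I-2: X^tY
T/II-4 ? I-1×I-2: X^TX^T|X^TX^t
T/III-1 ? II-1×II-2: X^TX^t|X^tX^t
⇒ T over [I-1,I-2,II-1,II-2,II-3,II-4,III-1]: 6 consistent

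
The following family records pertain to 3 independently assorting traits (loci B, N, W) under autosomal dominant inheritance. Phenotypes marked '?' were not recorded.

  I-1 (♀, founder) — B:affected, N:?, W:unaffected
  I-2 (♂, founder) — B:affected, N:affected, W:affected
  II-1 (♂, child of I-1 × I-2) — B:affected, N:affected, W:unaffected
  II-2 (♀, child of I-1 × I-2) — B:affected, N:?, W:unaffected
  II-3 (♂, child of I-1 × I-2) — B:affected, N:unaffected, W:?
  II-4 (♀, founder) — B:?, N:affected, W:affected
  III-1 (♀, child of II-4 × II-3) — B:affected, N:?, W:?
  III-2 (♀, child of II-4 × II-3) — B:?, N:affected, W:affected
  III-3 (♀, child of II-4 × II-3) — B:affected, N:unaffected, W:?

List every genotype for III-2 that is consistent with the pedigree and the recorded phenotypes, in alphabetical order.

III-2 ∈ {BB Nn WW, BB Nn Ww, Bb Nn WW, Bb Nn Ww, bb Nn WW, bb Nn Ww}

B/I-1 aff ·: Bb|BB
B/I-2 aff ·: Bb|BB
B/II-1 aff I-1×I-2: Bb|BB
B/II-2 aff I-1×I-2: Bb|BB
B/II-3 aff I-1×I-2: Bb|BB
B/II-4 ? ·: bb|Bb|BB
B/III-1 aff II-4×II-3: Bb|BB
B/III-2 ? II-4×II-3: bb|Bb|BB
B/III-3 aff II-4×II-3: Bb|BB
⇒ B over [I-1,I-2,II-1,II-2,II-3,II-4,III-1,III-2,III-3]: 394 consistent
N/I-1 ? ·: nn|Nn
N/I-2 aff ·: Nn
N/II-1 aff I-1×I-2: Nn|NN
N/II-2 ? I-1×I-2: nn|Nn|NN
N/II-3 un I-1×I-2: nn
N/II-4 aff ·: Nn
N/III-1 ? II-4×II-3: nn|Nn
N/III-2 aff II-4×II-3: Nn
N/III-3 un II-4×II-3: nn
⇒ N over [I-1,I-2,II-1,II-2,II-3,II-4,III-1,III-2,III-3]: 16 consistent
W/I-1 un ·: ww
W/I-2 aff ·: Ww
W/II-1 un I-1×I-2: ww
W/II-2 un I-1×I-2: ww
W/II-3 ? I-1×I-2: ww|Ww
W/II-4 aff ·: Ww|WW
W/III-1 ? II-4×II-3: ww|Ww|WW
W/III-2 aff II-4×II-3: Ww|WW
W/III-3 ? II-4×II-3: ww|Ww|WW
⇒ W over [I-1,I-2,II-1,II-2,II-3,II-4,III-1,III-2,III-3]: 31 consistent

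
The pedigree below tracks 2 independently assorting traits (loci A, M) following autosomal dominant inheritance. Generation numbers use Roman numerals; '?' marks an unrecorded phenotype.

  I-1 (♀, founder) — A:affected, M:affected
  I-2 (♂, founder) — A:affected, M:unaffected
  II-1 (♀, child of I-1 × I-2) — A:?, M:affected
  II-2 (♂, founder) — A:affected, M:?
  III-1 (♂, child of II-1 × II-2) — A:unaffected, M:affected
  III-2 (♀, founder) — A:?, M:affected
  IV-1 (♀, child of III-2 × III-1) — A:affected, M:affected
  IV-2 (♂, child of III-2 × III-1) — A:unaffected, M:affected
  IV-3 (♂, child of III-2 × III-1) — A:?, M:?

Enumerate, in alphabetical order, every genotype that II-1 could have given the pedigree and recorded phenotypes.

II-1 ∈ {Aa Mm, aa Mm}

A/I-1 aff ·: Aa|AA
A/I-2 aff ·: Aa|AA
A/II-1 ? I-1×I-2: aa|Aa
A/II-2 aff ·: Aa
A/III-1 un II-1×II-2: aa
A/III-2 ? ·: Aa
A/IV-1 aff III-2×III-1: Aa
A/IV-2 un III-2×III-1: aa
A/IV-3 ? III-2×III-1: aa|Aa
⇒ A over [I-1,I-2,II-1,II-2,III-1,III-2,IV-1,IV-2,IV-3]: 8 consistent
M/I-1 aff ·: Mm|MM
M/I-2 un ·: mm
M/II-1 aff I-1×I-2: Mm
M/II-2 ? ·: mm|Mm|MM
M/III-1 aff II-1×II-2: Mm|MM
M/III-2 aff ·: Mm|MM
M/IV-1 aff III-2×III-1: Mm|MM
M/IV-2 aff III-2×III-1: Mm|MM
M/IV-3 ? III-2×III-1: mm|Mm|MM
⇒ M over [I-1,I-2,II-1,II-2,III-1,III-2,IV-1,IV-2,IV-3]: 156 consistent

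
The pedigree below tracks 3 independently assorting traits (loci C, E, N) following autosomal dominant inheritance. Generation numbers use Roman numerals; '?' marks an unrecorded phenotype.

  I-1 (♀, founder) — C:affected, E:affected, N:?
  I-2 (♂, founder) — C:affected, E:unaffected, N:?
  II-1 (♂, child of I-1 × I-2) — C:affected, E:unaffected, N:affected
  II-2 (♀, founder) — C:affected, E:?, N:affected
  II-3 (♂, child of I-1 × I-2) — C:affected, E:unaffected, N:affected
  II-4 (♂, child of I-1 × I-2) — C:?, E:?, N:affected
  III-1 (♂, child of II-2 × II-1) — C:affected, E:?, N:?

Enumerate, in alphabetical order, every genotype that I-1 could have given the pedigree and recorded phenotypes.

I-1 ∈ {CC Ee NN, CC Ee Nn, CC Ee nn, Cc Ee NN, Cc Ee Nn, Cc Ee nn}

C/I-1 aff ·: Cc|CC
C/I-2 aff ·: Cc|CC
C/II-1 aff I-1×I-2: Cc|CC
C/II-2 aff ·: Cc|CC
C/II-3 aff I-1×I-2: Cc|CC
C/II-4 ? I-1×I-2: cc|Cc|CC
C/III-1 aff II-2×II-1: Cc|CC
⇒ C over [I-1,I-2,II-1,II-2,II-3,II-4,III-1]: 101 consistent
E/I-1 aff ·: Ee
E/I-2 un ·: ee
E/II-1 un I-1×I-2: ee
E/II-2 ? ·: ee|Ee|EE
E/II-3 un I-1×I-2: ee
E/II-4 ? I-1×I-2: ee|Ee
E/III-1 ? II-2×II-1: ee|Ee
⇒ E over [I-1,I-2,II-1,II-2,II-3,II-4,III-1]: 8 consistent
N/I-1 ? ·: nn|Nn|NN
N/I-2 ? ·: nn|Nn|NN
N/II-1 aff I-1×I-2: Nn|NN
N/II-2 aff ·: Nn|NN
N/II-3 aff I-1×I-2: Nn|NN
N/II-4 aff I-1×I-2: Nn|NN
N/III-1 ? II-2×II-1: nn|Nn|NN
⇒ N over [I-1,I-2,II-1,II-2,II-3,II-4,III-1]: 119 consistent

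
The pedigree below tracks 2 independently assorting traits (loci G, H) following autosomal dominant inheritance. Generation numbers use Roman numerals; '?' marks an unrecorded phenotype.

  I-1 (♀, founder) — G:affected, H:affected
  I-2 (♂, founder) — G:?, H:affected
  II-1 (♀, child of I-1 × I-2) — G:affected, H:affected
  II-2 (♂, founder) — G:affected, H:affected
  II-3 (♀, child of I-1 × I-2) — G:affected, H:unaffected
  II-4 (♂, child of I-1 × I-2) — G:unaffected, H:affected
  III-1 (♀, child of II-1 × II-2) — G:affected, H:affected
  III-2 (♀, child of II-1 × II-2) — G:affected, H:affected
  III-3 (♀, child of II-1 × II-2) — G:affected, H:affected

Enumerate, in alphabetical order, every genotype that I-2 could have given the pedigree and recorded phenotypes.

G/I-1 aff ·: Gg
G/I-2 ? ·: gg|Gg
G/II-1 aff I-1×I-2: Gg|GG
G/II-2 aff ·: Gg|GG
G/II-3 aff I-1×I-2: Gg|GG
G/II-4 un I-1×I-2: gg
G/III-1 aff II-1×II-2: Gg|GG
G/III-2 aff II-1×II-2: Gg|GG
G/III-3 aff II-1×II-2: Gg|GG
⇒ G over [I-1,I-2,II-1,II-2,II-3,II-4,III-1,III-2,III-3]: 66 consistent
H/I-1 aff ·: Hh
H/I-2 aff ·: Hh
H/II-1 aff I-1×I-2: Hh|HH
H/II-2 aff ·: Hh|HH
H/II-3 un I-1×I-2: hh
H/II-4 aff I-1×I-2: Hh|HH
H/III-1 aff II-1×II-2: Hh|HH
H/III-2 aff II-1×II-2: Hh|HH
H/III-3 aff II-1×II-2: Hh|HH
⇒ H over [I-1,I-2,II-1,II-2,II-3,II-4,III-1,III-2,III-3]: 50 consistent

I-2 ∈ {Gg Hh, gg Hh}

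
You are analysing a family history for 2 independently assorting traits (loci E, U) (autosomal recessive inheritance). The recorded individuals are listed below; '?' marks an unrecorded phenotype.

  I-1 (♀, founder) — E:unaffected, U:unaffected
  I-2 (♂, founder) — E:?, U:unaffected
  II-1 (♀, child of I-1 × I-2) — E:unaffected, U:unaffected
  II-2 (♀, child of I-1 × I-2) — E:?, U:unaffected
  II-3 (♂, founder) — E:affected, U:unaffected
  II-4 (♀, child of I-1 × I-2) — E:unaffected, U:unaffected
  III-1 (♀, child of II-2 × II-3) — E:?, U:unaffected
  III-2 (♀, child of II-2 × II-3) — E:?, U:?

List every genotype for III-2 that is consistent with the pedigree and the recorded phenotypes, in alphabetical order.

E/I-1 un ·: EE|Ee
E/I-2 ? ·: EE|Ee|ee
E/II-1 un I-1×I-2: EE|Ee
E/II-2 ? I-1×I-2: EE|Ee|ee
E/II-3 aff ·: ee
E/II-4 un I-1×I-2: EE|Ee
E/III-1 ? II-2×II-3: Ee|ee
E/III-2 ? II-2×II-3: Ee|ee
⇒ E over [I-1,I-2,II-1,II-2,II-3,II-4,III-1,III-2]: 74 consistent
U/I-1 un ·: UU|Uu
U/I-2 un ·: UU|Uu
U/II-1 un I-1×I-2: UU|Uu
U/II-2 un I-1×I-2: UU|Uu
U/II-3 un ·: UU|Uu
U/II-4 un I-1×I-2: UU|Uu
U/III-1 un II-2×II-3: UU|Uu
U/III-2 ? II-2×II-3: UU|Uu|uu
⇒ U over [I-1,I-2,II-1,II-2,II-3,II-4,III-1,III-2]: 185 consistent

III-2 ∈ {Ee UU, Ee Uu, Ee uu, ee UU, ee Uu, ee uu}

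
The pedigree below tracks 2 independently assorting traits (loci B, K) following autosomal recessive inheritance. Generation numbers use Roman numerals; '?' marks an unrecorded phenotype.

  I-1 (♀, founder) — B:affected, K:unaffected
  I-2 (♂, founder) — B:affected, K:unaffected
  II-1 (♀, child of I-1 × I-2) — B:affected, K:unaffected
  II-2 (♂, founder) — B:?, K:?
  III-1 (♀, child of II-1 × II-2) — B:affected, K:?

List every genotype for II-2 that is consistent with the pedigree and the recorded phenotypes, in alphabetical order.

II-2 ∈ {Bb KK, Bb Kk, Bb kk, bb KK, bb Kk, bb kk}

B/I-1 aff ·: bb
B/I-2 aff ·: bb
B/II-1 aff I-1×I-2: bb
B/II-2 ? ·: Bb|bb
B/III-1 aff II-1×II-2: bb
⇒ B over [I-1,I-2,II-1,II-2,III-1]: 2 consistent
K/I-1 un ·: KK|Kk
K/I-2 un ·: KK|Kk
K/II-1 un I-1×I-2: KK|Kk
K/II-2 ? ·: KK|Kk|kk
K/III-1 ? II-1×II-2: KK|Kk|kk
⇒ K over [I-1,I-2,II-1,II-2,III-1]: 37 consistent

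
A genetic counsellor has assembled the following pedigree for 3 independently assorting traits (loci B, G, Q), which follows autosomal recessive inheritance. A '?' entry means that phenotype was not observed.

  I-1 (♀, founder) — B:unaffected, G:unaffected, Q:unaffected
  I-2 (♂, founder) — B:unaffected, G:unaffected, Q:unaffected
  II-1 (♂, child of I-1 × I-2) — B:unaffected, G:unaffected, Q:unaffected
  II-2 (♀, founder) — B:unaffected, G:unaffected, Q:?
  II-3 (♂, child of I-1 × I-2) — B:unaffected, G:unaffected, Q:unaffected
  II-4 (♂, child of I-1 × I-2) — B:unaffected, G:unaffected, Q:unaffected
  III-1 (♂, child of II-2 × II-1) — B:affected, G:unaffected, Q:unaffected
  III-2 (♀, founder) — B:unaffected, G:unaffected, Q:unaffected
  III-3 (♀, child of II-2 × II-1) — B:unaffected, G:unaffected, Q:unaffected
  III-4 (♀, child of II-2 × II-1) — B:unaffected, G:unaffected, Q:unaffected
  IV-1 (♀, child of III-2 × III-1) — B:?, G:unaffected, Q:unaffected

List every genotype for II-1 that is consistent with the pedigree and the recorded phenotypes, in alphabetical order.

II-1 ∈ {Bb GG QQ, Bb GG Qq, Bb Gg QQ, Bb Gg Qq}

B/I-1 un ·: BB|Bb
B/I-2 un ·: BB|Bb
B/II-1 un I-1×I-2: Bb
B/II-2 un ·: Bb
B/II-3 un I-1×I-2: BB|Bb
B/II-4 un I-1×I-2: BB|Bb
B/III-1 aff II-2×II-1: bb
B/III-2 un ·: BB|Bb
B/III-3 un II-2×II-1: BB|Bb
B/III-4 un II-2×II-1: BB|Bb
B/IV-1 ? III-2×III-1: Bb|bb
⇒ B over [I-1,I-2,II-1,II-2,II-3,II-4,III-1,III-2,III-3,III-4,IV-1]: 144 consistent
G/I-1 un ·: GG|Gg
G/I-2 un ·: GG|Gg
G/II-1 un I-1×I-2: GG|Gg
G/II-2 un ·: GG|Gg
G/II-3 un I-1×I-2: GG|Gg
G/II-4 un I-1×I-2: GG|Gg
G/III-1 un II-2×II-1: GG|Gg
G/III-2 un ·: GG|Gg
G/III-3 un II-2×II-1: GG|Gg
G/III-4 un II-2×II-1: GG|Gg
G/IV-1 un III-2×III-1: GG|Gg
⇒ G over [I-1,I-2,II-1,II-2,II-3,II-4,III-1,III-2,III-3,III-4,IV-1]: 1075 consistent
Q/I-1 un ·: QQ|Qq
Q/I-2 un ·: QQ|Qq
Q/II-1 un I-1×I-2: QQ|Qq
Q/II-2 ? ·: QQ|Qq|qq
Q/II-3 un I-1×I-2: QQ|Qq
Q/II-4 un I-1×I-2: QQ|Qq
Q/III-1 un II-2×II-1: QQ|Qq
Q/III-2 un ·: QQ|Qq
Q/III-3 un II-2×II-1: QQ|Qq
Q/III-4 un II-2×II-1: QQ|Qq
Q/IV-1 un III-2×III-1: QQ|Qq
⇒ Q over [I-1,I-2,II-1,II-2,II-3,II-4,III-1,III-2,III-3,III-4,IV-1]: 1175 consistent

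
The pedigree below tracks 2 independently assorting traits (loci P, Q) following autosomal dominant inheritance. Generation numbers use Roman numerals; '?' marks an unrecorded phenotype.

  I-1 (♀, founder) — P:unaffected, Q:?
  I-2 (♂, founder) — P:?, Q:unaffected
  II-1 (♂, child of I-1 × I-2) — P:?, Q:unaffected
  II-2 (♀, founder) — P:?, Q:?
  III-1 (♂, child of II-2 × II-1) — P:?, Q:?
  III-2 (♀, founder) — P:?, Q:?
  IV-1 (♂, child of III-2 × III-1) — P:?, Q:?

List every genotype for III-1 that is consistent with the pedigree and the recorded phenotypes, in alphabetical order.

III-1 ∈ {PP Qq, PP qq, Pp Qq, Pp qq, pp Qq, pp qq}

P/I-1 un ·: pp
P/I-2 ? ·: pp|Pp|PP
P/II-1 ? I-1×I-2: pp|Pp
P/II-2 ? ·: pp|Pp|PP
P/III-1 ? II-2×II-1: pp|Pp|PP
P/III-2 ? ·: pp|Pp|PP
P/IV-1 ? III-2×III-1: pp|Pp|PP
⇒ P over [I-1,I-2,II-1,II-2,III-1,III-2,IV-1]: 118 consistent
Q/I-1 ? ·: qq|Qq
Q/I-2 un ·: qq
Q/II-1 un I-1×I-2: qq
Q/II-2 ? ·: qq|Qq|QQ
Q/III-1 ? II-2×II-1: qq|Qq
Q/III-2 ? ·: qq|Qq|QQ
Q/IV-1 ? III-2×III-1: qq|Qq|QQ
⇒ Q over [I-1,I-2,II-1,II-2,III-1,III-2,IV-1]: 44 consistent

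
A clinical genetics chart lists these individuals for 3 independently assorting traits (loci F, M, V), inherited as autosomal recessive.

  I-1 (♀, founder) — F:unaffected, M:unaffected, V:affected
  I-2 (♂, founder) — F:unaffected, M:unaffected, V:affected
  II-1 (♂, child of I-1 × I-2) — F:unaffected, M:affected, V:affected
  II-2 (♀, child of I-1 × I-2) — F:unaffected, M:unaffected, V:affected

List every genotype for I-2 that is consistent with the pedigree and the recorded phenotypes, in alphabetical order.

F/I-1 un ·: FF|Ff
F/I-2 un ·: FF|Ff
F/II-1 un I-1×I-2: FF|Ff
F/II-2 un I-1×I-2: FF|Ff
⇒ F over [I-1,I-2,II-1,II-2]: 13 consistent
M/I-1 un ·: Mm
M/I-2 un ·: Mm
M/II-1 aff I-1×I-2: mm
M/II-2 un I-1×I-2: MM|Mm
⇒ M over [I-1,I-2,II-1,II-2]: 2 consistent
V/I-1 aff ·: vv
V/I-2 aff ·: vv
V/II-1 aff I-1×I-2: vv
V/II-2 aff I-1×I-2: vv
⇒ V over [I-1,I-2,II-1,II-2]: 1 consistent

I-2 ∈ {FF Mm vv, Ff Mm vv}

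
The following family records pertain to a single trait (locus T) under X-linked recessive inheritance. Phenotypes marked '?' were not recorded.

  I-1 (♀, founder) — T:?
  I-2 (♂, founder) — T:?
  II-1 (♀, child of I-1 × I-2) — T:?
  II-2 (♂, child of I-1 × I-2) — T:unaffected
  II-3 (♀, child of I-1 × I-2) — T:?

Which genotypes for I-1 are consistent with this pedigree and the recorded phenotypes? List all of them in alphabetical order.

T/I-1 ? ·: X^TX^T|X^TX^t
T/I-2 ? ·: X^TY|X^tY
T/II-1 ? I-1×I-2: X^TX^T|X^TX^t|X^tX^t
T/II-2 un I-1×I-2: X^TY
T/II-3 ? I-1×I-2: X^TX^T|X^TX^t|X^tX^t
⇒ T over [I-1,I-2,II-1,II-2,II-3]: 10 consistent

I-1 ∈ {X^TX^T, X^TX^t}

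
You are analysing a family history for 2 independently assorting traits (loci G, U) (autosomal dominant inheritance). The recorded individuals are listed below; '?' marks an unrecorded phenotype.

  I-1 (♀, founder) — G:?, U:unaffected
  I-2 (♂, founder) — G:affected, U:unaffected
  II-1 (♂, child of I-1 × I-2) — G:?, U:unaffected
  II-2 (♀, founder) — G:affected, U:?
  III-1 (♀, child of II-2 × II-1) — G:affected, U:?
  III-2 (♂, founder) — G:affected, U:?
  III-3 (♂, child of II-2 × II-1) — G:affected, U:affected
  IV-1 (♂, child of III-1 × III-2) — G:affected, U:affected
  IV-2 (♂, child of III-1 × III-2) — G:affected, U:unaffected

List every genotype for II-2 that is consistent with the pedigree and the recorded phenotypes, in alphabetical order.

G/I-1 ? ·: gg|Gg|GG
G/I-2 aff ·: Gg|GG
G/II-1 ? I-1×I-2: gg|Gg|GG
G/II-2 aff ·: Gg|GG
G/III-1 aff II-2×II-1: Gg|GG
G/III-2 aff ·: Gg|GG
G/III-3 aff II-2×II-1: Gg|GG
G/IV-1 aff III-1×III-2: Gg|GG
G/IV-2 aff III-1×III-2: Gg|GG
⇒ G over [I-1,I-2,II-1,II-2,III-1,III-2,III-3,IV-1,IV-2]: 416 consistent
U/I-1 un ·: uu
U/I-2 un ·: uu
U/II-1 un I-1×I-2: uu
U/II-2 ? ·: Uu|UU
U/III-1 ? II-2×II-1: uu|Uu
U/III-2 ? ·: uu|Uu
U/III-3 aff II-2×II-1: Uu
U/IV-1 aff III-1×III-2: Uu|UU
U/IV-2 un III-1×III-2: uu
⇒ U over [I-1,I-2,II-1,II-2,III-1,III-2,III-3,IV-1,IV-2]: 7 consistent

II-2 ∈ {GG UU, GG Uu, Gg UU, Gg Uu}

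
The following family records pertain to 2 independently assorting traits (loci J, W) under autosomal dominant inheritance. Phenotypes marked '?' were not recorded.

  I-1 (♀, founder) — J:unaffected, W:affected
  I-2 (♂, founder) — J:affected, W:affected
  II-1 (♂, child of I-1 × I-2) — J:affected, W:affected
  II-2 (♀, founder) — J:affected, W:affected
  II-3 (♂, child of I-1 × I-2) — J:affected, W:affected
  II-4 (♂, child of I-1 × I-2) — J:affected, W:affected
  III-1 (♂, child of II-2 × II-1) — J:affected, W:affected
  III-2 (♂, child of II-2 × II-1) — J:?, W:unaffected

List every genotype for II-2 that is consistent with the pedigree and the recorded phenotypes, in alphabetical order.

II-2 ∈ {JJ Ww, Jj Ww}

J/I-1 un ·: jj
J/I-2 aff ·: Jj|JJ
J/II-1 aff I-1×I-2: Jj
J/II-2 aff ·: Jj|JJ
J/II-3 aff I-1×I-2: Jj
J/II-4 aff I-1×I-2: Jj
J/III-1 aff II-2×II-1: Jj|JJ
J/III-2 ? II-2×II-1: jj|Jj|JJ
⇒ J over [I-1,I-2,II-1,II-2,II-3,II-4,III-1,III-2]: 20 consistent
W/I-1 aff ·: Ww|WW
W/I-2 aff ·: Ww|WW
W/II-1 aff I-1×I-2: Ww
W/II-2 aff ·: Ww
W/II-3 aff I-1×I-2: Ww|WW
W/II-4 aff I-1×I-2: Ww|WW
W/III-1 aff II-2×II-1: Ww|WW
W/III-2 un II-2×II-1: ww
⇒ W over [I-1,I-2,II-1,II-2,II-3,II-4,III-1,III-2]: 24 consistent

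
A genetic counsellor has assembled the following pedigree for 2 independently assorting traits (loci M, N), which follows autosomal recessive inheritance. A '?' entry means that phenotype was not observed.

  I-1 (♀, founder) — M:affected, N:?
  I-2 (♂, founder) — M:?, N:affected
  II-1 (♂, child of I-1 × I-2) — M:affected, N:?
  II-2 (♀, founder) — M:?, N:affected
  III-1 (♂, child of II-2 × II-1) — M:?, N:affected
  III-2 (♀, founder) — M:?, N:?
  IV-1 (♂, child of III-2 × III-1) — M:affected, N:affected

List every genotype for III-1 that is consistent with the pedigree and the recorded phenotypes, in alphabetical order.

M/I-1 aff ·: mm
M/I-2 ? ·: Mm|mm
M/II-1 aff I-1×I-2: mm
M/II-2 ? ·: MM|Mm|mm
M/III-1 ? II-2×II-1: Mm|mm
M/III-2 ? ·: Mm|mm
M/IV-1 aff III-2×III-1: mm
⇒ M over [I-1,I-2,II-1,II-2,III-1,III-2,IV-1]: 16 consistent
N/I-1 ? ·: NN|Nn|nn
N/I-2 aff ·: nn
N/II-1 ? I-1×I-2: Nn|nn
N/II-2 aff ·: nn
N/III-1 aff II-2×II-1: nn
N/III-2 ? ·: Nn|nn
N/IV-1 aff III-2×III-1: nn
⇒ N over [I-1,I-2,II-1,II-2,III-1,III-2,IV-1]: 8 consistent

III-1 ∈ {Mm nn, mm nn}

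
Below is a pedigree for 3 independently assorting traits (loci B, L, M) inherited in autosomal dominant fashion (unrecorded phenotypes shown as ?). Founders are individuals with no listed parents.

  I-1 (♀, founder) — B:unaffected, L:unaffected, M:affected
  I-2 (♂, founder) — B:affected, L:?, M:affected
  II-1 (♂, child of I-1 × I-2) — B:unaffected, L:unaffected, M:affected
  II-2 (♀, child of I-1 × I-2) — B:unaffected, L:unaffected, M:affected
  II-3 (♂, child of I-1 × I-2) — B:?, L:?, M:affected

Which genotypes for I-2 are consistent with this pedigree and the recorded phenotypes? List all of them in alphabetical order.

B/I-1 un ·: bb
B/I-2 aff ·: Bb
B/II-1 un I-1×I-2: bb
B/II-2 un I-1×I-2: bb
B/II-3 ? I-1×I-2: bb|Bb
⇒ B over [I-1,I-2,II-1,II-2,II-3]: 2 consistent
L/I-1 un ·: ll
L/I-2 ? ·: ll|Ll
L/II-1 un I-1×I-2: ll
L/II-2 un I-1×I-2: ll
L/II-3 ? I-1×I-2: ll|Ll
⇒ L over [I-1,I-2,II-1,II-2,II-3]: 3 consistent
M/I-1 aff ·: Mm|MM
M/I-2 aff ·: Mm|MM
M/II-1 aff I-1×I-2: Mm|MM
M/II-2 aff I-1×I-2: Mm|MM
M/II-3 aff I-1×I-2: Mm|MM
⇒ M over [I-1,I-2,II-1,II-2,II-3]: 25 consistent

I-2 ∈ {Bb Ll MM, Bb Ll Mm, Bb ll MM, Bb ll Mm}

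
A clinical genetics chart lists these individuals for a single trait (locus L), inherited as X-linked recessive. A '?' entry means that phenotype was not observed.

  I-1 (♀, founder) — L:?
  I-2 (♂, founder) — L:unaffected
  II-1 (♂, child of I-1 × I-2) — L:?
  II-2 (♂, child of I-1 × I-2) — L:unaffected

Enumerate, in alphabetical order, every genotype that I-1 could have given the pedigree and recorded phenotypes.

L/I-1 ? ·: X^LX^L|X^LX^l
L/I-2 un ·: X^LY
L/II-1 ? I-1×I-2: X^LY|X^lY
L/II-2 un I-1×I-2: X^LY
⇒ L over [I-1,I-2,II-1,II-2]: 3 consistent

I-1 ∈ {X^LX^L, X^LX^l}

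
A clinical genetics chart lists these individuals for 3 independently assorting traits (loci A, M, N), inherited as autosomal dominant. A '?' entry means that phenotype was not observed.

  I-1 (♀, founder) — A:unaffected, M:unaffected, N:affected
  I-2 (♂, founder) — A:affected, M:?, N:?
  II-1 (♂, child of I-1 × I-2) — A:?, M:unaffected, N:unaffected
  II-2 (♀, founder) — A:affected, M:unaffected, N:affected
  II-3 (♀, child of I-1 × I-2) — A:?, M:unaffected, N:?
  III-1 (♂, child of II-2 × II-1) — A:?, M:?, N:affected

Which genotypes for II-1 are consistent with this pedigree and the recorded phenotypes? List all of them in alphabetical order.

A/I-1 un ·: aa
A/I-2 aff ·: Aa|AA
A/II-1 ? I-1×I-2: aa|Aa
A/II-2 aff ·: Aa|AA
A/II-3 ? I-1×I-2: aa|Aa
A/III-1 ? II-2×II-1: aa|Aa|AA
⇒ A over [I-1,I-2,II-1,II-2,II-3,III-1]: 21 consistent
M/I-1 un ·: mm
M/I-2 ? ·: mm|Mm
M/II-1 un I-1×I-2: mm
M/II-2 un ·: mm
M/II-3 un I-1×I-2: mm
M/III-1 ? II-2×II-1: mm
⇒ M over [I-1,I-2,II-1,II-2,II-3,III-1]: 2 consistent
N/I-1 aff ·: Nn
N/I-2 ? ·: nn|Nn
N/II-1 un I-1×I-2: nn
N/II-2 aff ·: Nn|NN
N/II-3 ? I-1×I-2: nn|Nn|NN
N/III-1 aff II-2×II-1: Nn
⇒ N over [I-1,I-2,II-1,II-2,II-3,III-1]: 10 consistent

II-1 ∈ {Aa mm nn, aa mm nn}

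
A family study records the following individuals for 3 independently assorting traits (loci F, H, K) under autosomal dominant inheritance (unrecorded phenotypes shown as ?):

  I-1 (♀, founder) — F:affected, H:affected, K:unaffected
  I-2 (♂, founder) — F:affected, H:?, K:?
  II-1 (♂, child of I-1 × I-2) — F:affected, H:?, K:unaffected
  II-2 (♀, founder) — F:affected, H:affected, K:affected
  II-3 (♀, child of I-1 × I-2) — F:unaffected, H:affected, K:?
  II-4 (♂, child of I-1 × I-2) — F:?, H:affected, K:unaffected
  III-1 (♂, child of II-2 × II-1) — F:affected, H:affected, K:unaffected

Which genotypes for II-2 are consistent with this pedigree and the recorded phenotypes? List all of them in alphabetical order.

II-2 ∈ {FF HH Kk, FF Hh Kk, Ff HH Kk, Ff Hh Kk}

F/I-1 aff ·: Ff
F/I-2 aff ·: Ff
F/II-1 aff I-1×I-2: Ff|FF
F/II-2 aff ·: Ff|FF
F/II-3 un I-1×I-2: ff
F/II-4 ? I-1×I-2: ff|Ff|FF
F/III-1 aff II-2×II-1: Ff|FF
⇒ F over [I-1,I-2,II-1,II-2,II-3,II-4,III-1]: 21 consistent
H/I-1 aff ·: Hh|HH
H/I-2 ? ·: hh|Hh|HH
H/II-1 ? I-1×I-2: hh|Hh|HH
H/II-2 aff ·: Hh|HH
H/II-3 aff I-1×I-2: Hh|HH
H/II-4 aff I-1×I-2: Hh|HH
H/III-1 aff II-2×II-1: Hh|HH
⇒ H over [I-1,I-2,II-1,II-2,II-3,II-4,III-1]: 105 consistent
K/I-1 un ·: kk
K/I-2 ? ·: kk|Kk
K/II-1 un I-1×I-2: kk
K/II-2 aff ·: Kk
K/II-3 ? I-1×I-2: kk|Kk
K/II-4 un I-1×I-2: kk
K/III-1 un II-2×II-1: kk
⇒ K over [I-1,I-2,II-1,II-2,II-3,II-4,III-1]: 3 consistent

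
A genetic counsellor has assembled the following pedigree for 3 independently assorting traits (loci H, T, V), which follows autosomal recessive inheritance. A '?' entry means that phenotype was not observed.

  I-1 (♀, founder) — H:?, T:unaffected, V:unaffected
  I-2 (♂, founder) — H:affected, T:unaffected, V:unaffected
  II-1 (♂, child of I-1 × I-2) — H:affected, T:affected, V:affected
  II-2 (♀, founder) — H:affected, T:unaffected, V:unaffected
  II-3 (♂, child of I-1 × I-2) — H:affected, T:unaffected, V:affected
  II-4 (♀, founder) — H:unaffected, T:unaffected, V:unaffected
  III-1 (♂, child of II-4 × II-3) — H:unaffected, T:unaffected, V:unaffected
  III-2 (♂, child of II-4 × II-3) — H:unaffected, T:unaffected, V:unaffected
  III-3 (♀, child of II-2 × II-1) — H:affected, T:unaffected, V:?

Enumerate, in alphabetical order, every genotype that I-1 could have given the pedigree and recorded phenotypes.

H/I-1 ? ·: Hh|hh
H/I-2 aff ·: hh
H/II-1 aff I-1×I-2: hh
H/II-2 aff ·: hh
H/II-3 aff I-1×I-2: hh
H/II-4 un ·: HH|Hh
H/III-1 un II-4×II-3: Hh
H/III-2 un II-4×II-3: Hh
H/III-3 aff II-2×II-1: hh
⇒ H over [I-1,I-2,II-1,II-2,II-3,II-4,III-1,III-2,III-3]: 4 consistent
T/I-1 un ·: Tt
T/I-2 un ·: Tt
T/II-1 aff I-1×I-2: tt
T/II-2 un ·: TT|Tt
T/II-3 un I-1×I-2: TT|Tt
T/II-4 un ·: TT|Tt
T/III-1 un II-4×II-3: TT|Tt
T/III-2 un II-4×II-3: TT|Tt
T/III-3 un II-2×II-1: Tt
⇒ T over [I-1,I-2,II-1,II-2,II-3,II-4,III-1,III-2,III-3]: 26 consistent
V/I-1 un ·: Vv
V/I-2 un ·: Vv
V/II-1 aff I-1×I-2: vv
V/II-2 un ·: VV|Vv
V/II-3 aff I-1×I-2: vv
V/II-4 un ·: VV|Vv
V/III-1 un II-4×II-3: Vv
V/III-2 un II-4×II-3: Vv
V/III-3 ? II-2×II-1: Vv|vv
⇒ V over [I-1,I-2,II-1,II-2,II-3,II-4,III-1,III-2,III-3]: 6 consistent

I-1 ∈ {Hh Tt Vv, hh Tt Vv}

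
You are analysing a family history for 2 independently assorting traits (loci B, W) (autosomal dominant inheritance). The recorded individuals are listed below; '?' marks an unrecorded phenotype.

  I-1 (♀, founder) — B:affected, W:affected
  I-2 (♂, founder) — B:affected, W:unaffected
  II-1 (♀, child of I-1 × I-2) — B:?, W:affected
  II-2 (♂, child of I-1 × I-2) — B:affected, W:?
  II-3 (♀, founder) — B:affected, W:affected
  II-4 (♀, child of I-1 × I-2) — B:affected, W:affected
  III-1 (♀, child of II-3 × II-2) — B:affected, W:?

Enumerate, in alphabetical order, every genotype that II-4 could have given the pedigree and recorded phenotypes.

B/I-1 aff ·: Bb|BB
B/I-2 aff ·: Bb|BB
B/II-1 ? I-1×I-2: bb|Bb|BB
B/II-2 aff I-1×I-2: Bb|BB
B/II-3 aff ·: Bb|BB
B/II-4 aff I-1×I-2: Bb|BB
B/III-1 aff II-3×II-2: Bb|BB
⇒ B over [I-1,I-2,II-1,II-2,II-3,II-4,III-1]: 101 consistent
W/I-1 aff ·: Ww|WW
W/I-2 un ·: ww
W/II-1 aff I-1×I-2: Ww
W/II-2 ? I-1×I-2: ww|Ww
W/II-3 aff ·: Ww|WW
W/II-4 aff I-1×I-2: Ww
W/III-1 ? II-3×II-2: ww|Ww|WW
⇒ W over [I-1,I-2,II-1,II-2,II-3,II-4,III-1]: 13 consistent

II-4 ∈ {BB Ww, Bb Ww}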